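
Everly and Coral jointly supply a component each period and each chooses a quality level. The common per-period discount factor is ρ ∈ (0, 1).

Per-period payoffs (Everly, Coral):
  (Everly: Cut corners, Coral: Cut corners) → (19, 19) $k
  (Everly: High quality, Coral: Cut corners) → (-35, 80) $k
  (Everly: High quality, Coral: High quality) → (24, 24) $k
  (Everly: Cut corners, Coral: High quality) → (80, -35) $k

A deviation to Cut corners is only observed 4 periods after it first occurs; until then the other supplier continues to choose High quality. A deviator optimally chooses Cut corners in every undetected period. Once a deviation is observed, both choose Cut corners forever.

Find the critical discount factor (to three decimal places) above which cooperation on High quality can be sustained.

0.979

Deviating for the 4 undetected periods gains 80−24 = 56 per period over cooperation, then loses 24−19 = 5 per period forever once punishment starts.
Gain: 56(1 + ρ + … + ρ^3); loss: 5·ρ^4/(1−ρ).
No profitable deviation ⇔ 56(1−ρ^4) ≤ 5·ρ^4, i.e. ρ^4 ≥ 56/(56+5) = 56/61.
Hence ρ ≥ (56/61)^(1/4) ≈ 0.979.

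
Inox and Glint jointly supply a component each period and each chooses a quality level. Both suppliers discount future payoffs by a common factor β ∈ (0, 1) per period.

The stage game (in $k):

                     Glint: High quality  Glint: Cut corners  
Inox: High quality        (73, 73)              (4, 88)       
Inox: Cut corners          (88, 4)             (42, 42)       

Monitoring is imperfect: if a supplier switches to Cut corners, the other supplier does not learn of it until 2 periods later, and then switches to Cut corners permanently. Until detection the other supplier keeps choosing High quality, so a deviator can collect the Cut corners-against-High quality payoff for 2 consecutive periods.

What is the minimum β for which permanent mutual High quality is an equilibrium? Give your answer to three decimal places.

0.571

Deviating for the 2 undetected periods gains 88−73 = 15 per period over cooperation, then loses 73−42 = 31 per period forever once punishment starts.
Gain: 15(1 + β + … + β^1); loss: 31·β^2/(1−β).
No profitable deviation ⇔ 15(1−β^2) ≤ 31·β^2, i.e. β^2 ≥ 15/(15+31) = 15/46.
Hence β ≥ (15/46)^(1/2) ≈ 0.571.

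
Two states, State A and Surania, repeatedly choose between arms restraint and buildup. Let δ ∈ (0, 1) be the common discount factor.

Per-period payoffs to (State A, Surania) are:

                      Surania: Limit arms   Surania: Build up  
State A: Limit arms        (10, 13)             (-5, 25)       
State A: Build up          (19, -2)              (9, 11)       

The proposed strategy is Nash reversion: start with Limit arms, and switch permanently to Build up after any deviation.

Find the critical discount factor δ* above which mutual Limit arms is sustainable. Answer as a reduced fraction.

State A: cooperation gives 10 each period; deviation gives 19 once then 9 forever.
  10/(1−δ) ≥ 19 + 9δ/(1−δ) ⇒ δ ≥ 9/10.
Surania: cooperation gives 13 each period; deviation gives 25 once then 11 forever.
  δ ≥ 12/14 = 6/7.
Both must hold, so the binding constraint is State A's: δ ≥ 9/10.

9/10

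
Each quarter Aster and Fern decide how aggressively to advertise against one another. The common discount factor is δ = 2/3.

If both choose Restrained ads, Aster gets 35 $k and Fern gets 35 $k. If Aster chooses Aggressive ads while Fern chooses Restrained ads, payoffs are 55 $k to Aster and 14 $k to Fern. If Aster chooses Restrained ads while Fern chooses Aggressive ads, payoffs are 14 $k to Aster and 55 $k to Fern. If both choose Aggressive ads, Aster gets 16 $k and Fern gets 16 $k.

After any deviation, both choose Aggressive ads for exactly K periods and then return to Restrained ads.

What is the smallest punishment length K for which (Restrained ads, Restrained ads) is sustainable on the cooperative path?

Need Σ_{k=1}^{K} δ^k ≥ (55−35)/(35−16) = 1.0526 at δ = 2/3.
At K = 1 the sum is 0.6667 < 1.0526; at K = 2 it is 1.1111 ≥ 1.0526.
So the minimum punishment length is K = 2.

2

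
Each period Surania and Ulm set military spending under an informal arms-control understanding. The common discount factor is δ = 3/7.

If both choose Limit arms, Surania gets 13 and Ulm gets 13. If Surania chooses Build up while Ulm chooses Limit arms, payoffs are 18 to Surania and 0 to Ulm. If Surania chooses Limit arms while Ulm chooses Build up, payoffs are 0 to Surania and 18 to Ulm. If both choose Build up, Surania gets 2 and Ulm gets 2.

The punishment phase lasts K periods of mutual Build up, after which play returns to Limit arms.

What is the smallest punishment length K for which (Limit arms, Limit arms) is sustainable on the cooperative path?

2

Need Σ_{k=1}^{K} δ^k ≥ (18−13)/(13−2) = 0.4545 at δ = 3/7.
At K = 1 the sum is 0.4286 < 0.4545; at K = 2 it is 0.6122 ≥ 0.4545.
So the minimum punishment length is K = 2.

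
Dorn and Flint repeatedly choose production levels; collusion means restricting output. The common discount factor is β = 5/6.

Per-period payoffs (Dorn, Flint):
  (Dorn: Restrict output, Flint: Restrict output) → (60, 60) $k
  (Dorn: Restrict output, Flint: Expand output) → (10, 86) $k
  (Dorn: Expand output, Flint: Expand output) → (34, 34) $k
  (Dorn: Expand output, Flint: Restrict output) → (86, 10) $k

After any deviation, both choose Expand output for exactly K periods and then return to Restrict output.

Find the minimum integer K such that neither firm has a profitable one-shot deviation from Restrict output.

2

No profitable deviation requires (60−34)(β+…+β^K) ≥ 86−60, i.e. β+…+β^K ≥ 1 ≈ 1.0000.
With β = 5/6, the partial sums are K=1: 0.8333, K=2: 1.5278.
K = 2 is the first length at which the sum reaches 1.0000.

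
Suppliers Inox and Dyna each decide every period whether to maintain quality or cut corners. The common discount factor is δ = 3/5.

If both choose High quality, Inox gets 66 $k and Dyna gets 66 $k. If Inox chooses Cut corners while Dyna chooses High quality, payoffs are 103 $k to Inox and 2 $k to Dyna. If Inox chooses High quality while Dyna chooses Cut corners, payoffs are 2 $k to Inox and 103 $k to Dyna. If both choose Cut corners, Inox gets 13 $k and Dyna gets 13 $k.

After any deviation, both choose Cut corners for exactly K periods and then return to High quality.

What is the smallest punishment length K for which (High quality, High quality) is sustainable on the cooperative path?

Need Σ_{k=1}^{K} δ^k ≥ (103−66)/(66−13) = 0.6981 at δ = 3/5.
At K = 1 the sum is 0.6000 < 0.6981; at K = 2 it is 0.9600 ≥ 0.6981.
So the minimum punishment length is K = 2.

2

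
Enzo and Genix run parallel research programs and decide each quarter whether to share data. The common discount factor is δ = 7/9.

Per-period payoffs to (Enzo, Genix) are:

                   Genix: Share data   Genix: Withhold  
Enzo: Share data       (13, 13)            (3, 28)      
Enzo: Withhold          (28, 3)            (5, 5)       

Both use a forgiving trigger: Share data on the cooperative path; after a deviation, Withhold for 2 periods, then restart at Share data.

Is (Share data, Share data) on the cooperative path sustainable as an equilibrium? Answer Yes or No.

No

IC: δ+…+δ^2 ≥ (28−13)/(13−5) = 15/8.
At δ = 7/9: partial sum = 1.3827 < 1.8750. Cooperation not sustainable.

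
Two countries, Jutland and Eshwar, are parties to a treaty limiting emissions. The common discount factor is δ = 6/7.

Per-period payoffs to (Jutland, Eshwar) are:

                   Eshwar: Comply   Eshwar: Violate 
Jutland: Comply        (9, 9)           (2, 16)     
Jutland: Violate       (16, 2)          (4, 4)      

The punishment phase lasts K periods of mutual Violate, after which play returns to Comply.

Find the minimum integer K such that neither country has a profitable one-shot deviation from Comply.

2

Need Σ_{k=1}^{K} δ^k ≥ (16−9)/(9−4) = 1.4000 at δ = 6/7.
At K = 1 the sum is 0.8571 < 1.4000; at K = 2 it is 1.5918 ≥ 1.4000.
So the minimum punishment length is K = 2.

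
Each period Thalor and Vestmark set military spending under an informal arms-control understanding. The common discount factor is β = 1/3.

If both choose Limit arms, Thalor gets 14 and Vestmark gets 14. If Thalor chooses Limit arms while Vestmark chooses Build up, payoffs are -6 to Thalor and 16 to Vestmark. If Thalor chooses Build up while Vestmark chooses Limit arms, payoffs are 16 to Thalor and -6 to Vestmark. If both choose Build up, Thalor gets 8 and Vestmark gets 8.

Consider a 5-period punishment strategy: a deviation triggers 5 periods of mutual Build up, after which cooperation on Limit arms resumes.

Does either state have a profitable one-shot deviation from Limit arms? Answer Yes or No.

Comparing payoff streams over the 6 periods until play realigns: cooperate → 14(1+β+…+β^5); deviate → 16 + 8(β+…+β^5).
Cooperation is sustained iff (14−8)(β+…+β^5) ≥ 16−14.
β+…+β^5 = 1/3·(1−(1/3)^5)/(1−1/3) = 0.4979, and (16−14)/(14−8) = 0.3333.
0.4979 ≥ 0.3333, so cooperation is sustainable.

No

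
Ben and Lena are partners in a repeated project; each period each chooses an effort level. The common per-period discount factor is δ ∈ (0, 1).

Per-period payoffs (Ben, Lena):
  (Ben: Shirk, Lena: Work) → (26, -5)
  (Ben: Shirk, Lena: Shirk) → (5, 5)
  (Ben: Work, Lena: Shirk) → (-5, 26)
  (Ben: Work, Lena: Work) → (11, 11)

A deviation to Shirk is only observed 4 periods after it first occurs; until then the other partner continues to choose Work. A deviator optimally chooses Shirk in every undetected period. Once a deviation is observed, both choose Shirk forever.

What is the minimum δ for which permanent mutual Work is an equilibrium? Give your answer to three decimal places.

A deviator earns 26 for 4 periods, then 5 forever; cooperating earns 11 forever. Multiplying the IC by (1−δ):
11 ≥ 26(1−δ^4) + 5δ^4, so 21·δ^4 ≥ 15 and δ^4 ≥ 5/7.
δ ≥ (5/7)^(1/4) ≈ 0.919.

0.919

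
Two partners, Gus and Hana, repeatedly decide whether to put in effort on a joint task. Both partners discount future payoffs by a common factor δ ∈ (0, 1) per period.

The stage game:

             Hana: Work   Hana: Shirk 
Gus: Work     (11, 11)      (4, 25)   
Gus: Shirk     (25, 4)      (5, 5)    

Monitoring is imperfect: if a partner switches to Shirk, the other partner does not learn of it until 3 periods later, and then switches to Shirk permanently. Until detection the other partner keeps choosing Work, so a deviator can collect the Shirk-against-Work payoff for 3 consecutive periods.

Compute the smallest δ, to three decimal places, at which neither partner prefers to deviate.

Deviating for the 3 undetected periods gains 25−11 = 14 per period over cooperation, then loses 11−5 = 6 per period forever once punishment starts.
Gain: 14(1 + δ + … + δ^2); loss: 6·δ^3/(1−δ).
No profitable deviation ⇔ 14(1−δ^3) ≤ 6·δ^3, i.e. δ^3 ≥ 14/(14+6) = 7/10.
Hence δ ≥ (7/10)^(1/3) ≈ 0.888.

0.888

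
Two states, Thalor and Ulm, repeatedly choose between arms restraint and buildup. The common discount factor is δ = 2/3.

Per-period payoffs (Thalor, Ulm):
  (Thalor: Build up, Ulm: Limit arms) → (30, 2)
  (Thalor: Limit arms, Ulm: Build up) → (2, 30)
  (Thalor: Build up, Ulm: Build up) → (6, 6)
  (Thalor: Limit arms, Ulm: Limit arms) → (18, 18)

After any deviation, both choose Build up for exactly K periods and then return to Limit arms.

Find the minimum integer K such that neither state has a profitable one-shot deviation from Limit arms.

Need Σ_{k=1}^{K} δ^k ≥ (30−18)/(18−6) = 1.0000 at δ = 2/3.
At K = 1 the sum is 0.6667 < 1.0000; at K = 2 it is 1.1111 ≥ 1.0000.
So the minimum punishment length is K = 2.

2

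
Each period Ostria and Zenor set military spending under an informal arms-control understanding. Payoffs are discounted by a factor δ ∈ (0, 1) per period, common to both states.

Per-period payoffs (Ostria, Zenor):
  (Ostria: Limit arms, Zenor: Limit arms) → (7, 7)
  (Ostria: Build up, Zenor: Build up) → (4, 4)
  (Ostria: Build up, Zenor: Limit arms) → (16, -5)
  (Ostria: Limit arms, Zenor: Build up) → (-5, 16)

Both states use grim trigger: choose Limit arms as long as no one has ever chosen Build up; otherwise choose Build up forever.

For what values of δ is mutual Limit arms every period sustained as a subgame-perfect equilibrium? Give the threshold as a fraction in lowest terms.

Cooperation forever yields 7 each period: 7/(1−δ).
Deviating yields 16 once, then 4 forever: 16 + 4δ/(1−δ).
No profitable deviation requires 7/(1−δ) ≥ 16 + 4δ/(1−δ).
Multiplying by (1−δ): 7 ≥ 16(1−δ) + 4δ = 16 − 12δ.
So 12δ ≥ 9, i.e. δ ≥ 9/12 = 3/4.

3/4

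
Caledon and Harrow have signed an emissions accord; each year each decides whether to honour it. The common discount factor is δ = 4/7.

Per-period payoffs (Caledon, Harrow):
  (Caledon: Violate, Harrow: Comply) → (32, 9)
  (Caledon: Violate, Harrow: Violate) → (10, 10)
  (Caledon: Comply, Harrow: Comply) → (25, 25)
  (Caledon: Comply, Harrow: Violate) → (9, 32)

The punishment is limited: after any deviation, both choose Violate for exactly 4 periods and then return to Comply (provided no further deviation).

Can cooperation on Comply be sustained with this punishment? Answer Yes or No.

Comparing payoff streams over the 5 periods until play realigns: cooperate → 25(1+δ+…+δ^4); deviate → 32 + 10(δ+…+δ^4).
Cooperation is sustained iff (25−10)(δ+…+δ^4) ≥ 32−25.
δ+…+δ^4 = 4/7·(1−(4/7)^4)/(1−4/7) = 1.1912, and (32−25)/(25−10) = 0.4667.
1.1912 ≥ 0.4667, so cooperation is sustainable.

Yes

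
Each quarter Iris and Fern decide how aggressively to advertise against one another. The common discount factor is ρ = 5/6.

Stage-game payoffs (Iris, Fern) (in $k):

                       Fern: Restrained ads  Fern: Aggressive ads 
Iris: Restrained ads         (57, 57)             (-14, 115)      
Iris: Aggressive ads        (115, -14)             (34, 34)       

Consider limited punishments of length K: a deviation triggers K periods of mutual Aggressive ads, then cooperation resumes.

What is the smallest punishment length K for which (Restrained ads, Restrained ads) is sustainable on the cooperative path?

4

No profitable deviation requires (57−34)(ρ+…+ρ^K) ≥ 115−57, i.e. ρ+…+ρ^K ≥ 58/23 ≈ 2.5217.
With ρ = 5/6, the partial sums are K=1: 0.8333, K=2: 1.5278, K=3: 2.1065, K=4: 2.5887.
K = 4 is the first length at which the sum reaches 2.5217.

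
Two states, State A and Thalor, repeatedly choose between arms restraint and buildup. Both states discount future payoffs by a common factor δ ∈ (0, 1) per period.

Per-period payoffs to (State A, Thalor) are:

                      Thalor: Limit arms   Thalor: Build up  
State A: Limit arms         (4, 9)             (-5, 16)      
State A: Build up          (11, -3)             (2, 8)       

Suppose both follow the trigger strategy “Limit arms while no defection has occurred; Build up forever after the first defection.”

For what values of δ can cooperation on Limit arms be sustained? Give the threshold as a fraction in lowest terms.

7/8

For State A: deviation gain 11−4 = 7, per-period punishment loss 4−2 = 2. IC gives δ ≥ 7/9.
For Thalor: gain 7, loss 1 per period, so δ ≥ 7/8.
The tighter constraint is Thalor's, so cooperation needs δ ≥ 7/8.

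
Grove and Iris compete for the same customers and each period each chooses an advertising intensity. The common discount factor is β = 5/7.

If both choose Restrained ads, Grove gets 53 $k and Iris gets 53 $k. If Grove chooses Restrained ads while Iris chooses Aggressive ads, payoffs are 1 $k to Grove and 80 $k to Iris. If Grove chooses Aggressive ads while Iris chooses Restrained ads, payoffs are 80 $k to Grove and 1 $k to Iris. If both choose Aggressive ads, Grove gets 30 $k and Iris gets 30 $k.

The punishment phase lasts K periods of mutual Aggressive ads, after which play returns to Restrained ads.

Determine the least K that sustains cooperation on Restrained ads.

No profitable deviation requires (53−30)(β+…+β^K) ≥ 80−53, i.e. β+…+β^K ≥ 27/23 ≈ 1.1739.
With β = 5/7, the partial sums are K=1: 0.7143, K=2: 1.2245.
K = 2 is the first length at which the sum reaches 1.1739.

2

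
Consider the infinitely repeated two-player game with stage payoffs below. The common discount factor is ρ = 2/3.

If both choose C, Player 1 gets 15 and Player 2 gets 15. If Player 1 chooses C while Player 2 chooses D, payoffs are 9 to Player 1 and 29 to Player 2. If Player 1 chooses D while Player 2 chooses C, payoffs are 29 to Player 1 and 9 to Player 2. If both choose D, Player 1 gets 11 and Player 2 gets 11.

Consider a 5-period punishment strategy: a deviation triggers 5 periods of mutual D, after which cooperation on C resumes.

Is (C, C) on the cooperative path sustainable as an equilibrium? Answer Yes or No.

No

A one-shot deviation gives 29 now, then 11 for 5 periods, then back to 15.
Gain from deviating: (29−15) today; loss: (15−11) in each of the next 5 periods.
No-deviation condition: (15−11)(ρ+…+ρ^5) ≥ 29−15, i.e. ρ+…+ρ^5 ≥ 7/2.
At ρ = 2/3: ρ+…+ρ^5 = 1.7366 < 3.5000.
So cooperation is not sustainable.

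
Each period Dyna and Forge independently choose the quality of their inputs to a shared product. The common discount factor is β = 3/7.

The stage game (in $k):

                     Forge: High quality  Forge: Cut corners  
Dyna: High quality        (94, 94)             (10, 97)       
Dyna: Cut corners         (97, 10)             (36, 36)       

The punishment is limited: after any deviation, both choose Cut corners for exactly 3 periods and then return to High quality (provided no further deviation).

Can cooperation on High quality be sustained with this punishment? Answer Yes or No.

Yes

A one-shot deviation gives 97 now, then 36 for 3 periods, then back to 94.
Gain from deviating: (97−94) today; loss: (94−36) in each of the next 3 periods.
No-deviation condition: (94−36)(β+…+β^3) ≥ 97−94, i.e. β+…+β^3 ≥ 3/58.
At β = 3/7: β+…+β^3 = 0.6910 ≥ 0.0517.
So cooperation is sustainable.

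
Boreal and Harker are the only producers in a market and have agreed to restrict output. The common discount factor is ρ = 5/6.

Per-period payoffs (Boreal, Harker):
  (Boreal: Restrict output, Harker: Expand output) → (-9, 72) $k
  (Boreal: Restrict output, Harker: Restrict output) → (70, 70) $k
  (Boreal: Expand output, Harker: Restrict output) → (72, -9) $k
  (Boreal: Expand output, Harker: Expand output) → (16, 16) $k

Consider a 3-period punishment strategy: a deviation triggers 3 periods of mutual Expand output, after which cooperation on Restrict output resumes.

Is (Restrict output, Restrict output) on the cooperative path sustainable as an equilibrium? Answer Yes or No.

Yes

A one-shot deviation gives 72 now, then 16 for 3 periods, then back to 70.
Gain from deviating: (72−70) today; loss: (70−16) in each of the next 3 periods.
No-deviation condition: (70−16)(ρ+…+ρ^3) ≥ 72−70, i.e. ρ+…+ρ^3 ≥ 1/27.
At ρ = 5/6: ρ+…+ρ^3 = 2.1065 ≥ 0.0370.
So cooperation is sustainable.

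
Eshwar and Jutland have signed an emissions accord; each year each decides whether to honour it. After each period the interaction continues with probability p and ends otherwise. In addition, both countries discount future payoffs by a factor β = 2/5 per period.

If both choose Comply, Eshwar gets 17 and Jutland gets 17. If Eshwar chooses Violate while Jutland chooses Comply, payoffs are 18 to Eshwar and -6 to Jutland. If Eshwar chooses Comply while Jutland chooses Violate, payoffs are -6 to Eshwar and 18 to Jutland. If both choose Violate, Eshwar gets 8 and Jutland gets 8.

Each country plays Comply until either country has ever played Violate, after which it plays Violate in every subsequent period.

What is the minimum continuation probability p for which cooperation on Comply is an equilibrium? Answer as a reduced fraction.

Expected continuation weight on next period's payoff is β·p = 2/5·p, which plays the role of the discount factor.
Cooperation requires 2/5·p ≥ (18−17)/(18−8) = 1/10, hence p ≥ 1/4.

1/4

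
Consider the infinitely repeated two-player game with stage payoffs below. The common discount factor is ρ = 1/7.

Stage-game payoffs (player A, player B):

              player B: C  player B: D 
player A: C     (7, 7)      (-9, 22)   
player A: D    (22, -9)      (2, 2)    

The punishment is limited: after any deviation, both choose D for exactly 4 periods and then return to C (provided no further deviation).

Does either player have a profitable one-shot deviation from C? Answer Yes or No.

A one-shot deviation gives 22 now, then 2 for 4 periods, then back to 7.
Gain from deviating: (22−7) today; loss: (7−2) in each of the next 4 periods.
No-deviation condition: (7−2)(ρ+…+ρ^4) ≥ 22−7, i.e. ρ+…+ρ^4 ≥ 3.
At ρ = 1/7: ρ+…+ρ^4 = 0.1666 < 3.0000.
So cooperation is not sustainable.

Yes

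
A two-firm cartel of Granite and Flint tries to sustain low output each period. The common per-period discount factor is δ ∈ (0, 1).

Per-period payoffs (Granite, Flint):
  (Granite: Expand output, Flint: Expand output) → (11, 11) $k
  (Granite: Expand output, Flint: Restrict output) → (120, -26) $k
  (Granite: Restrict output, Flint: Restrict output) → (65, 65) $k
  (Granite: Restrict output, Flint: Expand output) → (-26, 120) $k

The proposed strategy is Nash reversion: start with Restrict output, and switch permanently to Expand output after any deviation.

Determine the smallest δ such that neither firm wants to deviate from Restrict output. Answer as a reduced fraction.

55/109

Cooperation forever yields 65 each period: 65/(1−δ).
Deviating yields 120 once, then 11 forever: 120 + 11δ/(1−δ).
No profitable deviation requires 65/(1−δ) ≥ 120 + 11δ/(1−δ).
Multiplying by (1−δ): 65 ≥ 120(1−δ) + 11δ = 120 − 109δ.
So 109δ ≥ 55, i.e. δ ≥ 55/109.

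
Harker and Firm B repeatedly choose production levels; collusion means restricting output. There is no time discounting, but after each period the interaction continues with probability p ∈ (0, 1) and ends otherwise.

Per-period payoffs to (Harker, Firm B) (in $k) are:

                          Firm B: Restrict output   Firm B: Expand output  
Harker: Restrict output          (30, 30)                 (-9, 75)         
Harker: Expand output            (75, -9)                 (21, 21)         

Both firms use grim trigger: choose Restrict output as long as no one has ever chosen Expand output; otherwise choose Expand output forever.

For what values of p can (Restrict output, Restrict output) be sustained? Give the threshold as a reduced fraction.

5/6

With no time discounting, the continuation probability p plays the role of the discount factor.
Grim-trigger IC: 30/(1−p) ≥ 75 + 21p/(1−p) ⇒ p ≥ (75−30)/(75−21) = 5/6.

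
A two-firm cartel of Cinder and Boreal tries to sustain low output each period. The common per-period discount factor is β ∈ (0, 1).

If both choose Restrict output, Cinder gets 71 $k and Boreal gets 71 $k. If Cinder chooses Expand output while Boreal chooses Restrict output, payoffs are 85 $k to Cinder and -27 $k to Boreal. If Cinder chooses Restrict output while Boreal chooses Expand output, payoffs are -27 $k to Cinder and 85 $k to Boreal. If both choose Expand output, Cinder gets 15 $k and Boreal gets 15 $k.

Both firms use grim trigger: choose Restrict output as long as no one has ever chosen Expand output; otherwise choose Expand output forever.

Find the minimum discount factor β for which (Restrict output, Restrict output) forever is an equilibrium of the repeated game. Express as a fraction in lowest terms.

1/5

Cooperation forever yields 71 each period: 71/(1−β).
Deviating yields 85 once, then 15 forever: 85 + 15β/(1−β).
No profitable deviation requires 71/(1−β) ≥ 85 + 15β/(1−β).
Multiplying by (1−β): 71 ≥ 85(1−β) + 15β = 85 − 70β.
So 70β ≥ 14, i.e. β ≥ 14/70 = 1/5.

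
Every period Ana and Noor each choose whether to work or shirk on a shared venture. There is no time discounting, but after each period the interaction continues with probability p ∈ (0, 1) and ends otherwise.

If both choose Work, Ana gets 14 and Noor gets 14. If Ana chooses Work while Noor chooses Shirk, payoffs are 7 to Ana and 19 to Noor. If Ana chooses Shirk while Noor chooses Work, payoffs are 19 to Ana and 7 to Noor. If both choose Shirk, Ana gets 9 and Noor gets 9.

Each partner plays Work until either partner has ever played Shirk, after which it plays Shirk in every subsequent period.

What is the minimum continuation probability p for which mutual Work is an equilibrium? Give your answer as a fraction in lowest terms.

With no time discounting, the continuation probability p plays the role of the discount factor.
Grim-trigger IC: 14/(1−p) ≥ 19 + 9p/(1−p) ⇒ p ≥ (19−14)/(19−9) = 1/2.

1/2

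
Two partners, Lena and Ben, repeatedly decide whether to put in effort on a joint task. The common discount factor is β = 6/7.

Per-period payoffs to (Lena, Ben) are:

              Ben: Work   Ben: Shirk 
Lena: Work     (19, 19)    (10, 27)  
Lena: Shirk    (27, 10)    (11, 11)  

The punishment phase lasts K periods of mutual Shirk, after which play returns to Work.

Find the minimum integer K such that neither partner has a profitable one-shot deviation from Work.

2

No profitable deviation requires (19−11)(β+…+β^K) ≥ 27−19, i.e. β+…+β^K ≥ 1 ≈ 1.0000.
With β = 6/7, the partial sums are K=1: 0.8571, K=2: 1.5918.
K = 2 is the first length at which the sum reaches 1.0000.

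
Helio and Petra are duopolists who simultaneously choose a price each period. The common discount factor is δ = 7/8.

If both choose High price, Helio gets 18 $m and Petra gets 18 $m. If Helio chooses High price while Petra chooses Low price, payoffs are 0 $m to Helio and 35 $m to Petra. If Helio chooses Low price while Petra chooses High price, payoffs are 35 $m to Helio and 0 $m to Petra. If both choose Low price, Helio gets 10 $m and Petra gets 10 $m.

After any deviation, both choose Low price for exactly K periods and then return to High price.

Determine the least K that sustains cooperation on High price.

IC: δ(1−δ^K)/(1−δ) ≥ (35−18)/(18−10) = 17/8.
With δ = 7/8: need 1 − δ^K ≥ 17/8·(1−7/8)/(7/8), i.e. δ^K ≤ 0.6964.
Since (7/8)^2 = 0.7656 and (7/8)^3 = 0.6699, the smallest such K is 3.

3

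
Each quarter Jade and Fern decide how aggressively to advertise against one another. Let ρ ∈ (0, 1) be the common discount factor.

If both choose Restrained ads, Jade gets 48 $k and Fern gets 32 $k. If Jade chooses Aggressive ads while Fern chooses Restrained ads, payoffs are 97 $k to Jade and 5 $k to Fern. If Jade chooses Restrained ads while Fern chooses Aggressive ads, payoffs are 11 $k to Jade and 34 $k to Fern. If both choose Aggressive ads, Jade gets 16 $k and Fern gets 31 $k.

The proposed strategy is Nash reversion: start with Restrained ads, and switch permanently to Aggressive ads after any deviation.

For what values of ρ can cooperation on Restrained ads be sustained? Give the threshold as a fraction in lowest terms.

Jade's threshold: (97−48)/(97−16) = 49/81.
Fern's threshold: (34−32)/(34−31) = 2/3.
49/81 < 2/3, so Fern binds and ρ* = 2/3.

2/3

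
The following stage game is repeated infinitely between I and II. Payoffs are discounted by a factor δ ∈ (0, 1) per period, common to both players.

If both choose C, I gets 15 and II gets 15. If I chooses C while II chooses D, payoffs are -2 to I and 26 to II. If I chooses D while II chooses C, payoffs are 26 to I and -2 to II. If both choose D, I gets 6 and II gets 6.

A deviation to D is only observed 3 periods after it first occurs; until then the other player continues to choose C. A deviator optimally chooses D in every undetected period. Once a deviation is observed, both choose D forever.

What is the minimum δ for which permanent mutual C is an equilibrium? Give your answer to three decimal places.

0.819

Deviating for the 3 undetected periods gains 26−15 = 11 per period over cooperation, then loses 15−6 = 9 per period forever once punishment starts.
Gain: 11(1 + δ + … + δ^2); loss: 9·δ^3/(1−δ).
No profitable deviation ⇔ 11(1−δ^3) ≤ 9·δ^3, i.e. δ^3 ≥ 11/(11+9) = 11/20.
Hence δ ≥ (11/20)^(1/3) ≈ 0.819.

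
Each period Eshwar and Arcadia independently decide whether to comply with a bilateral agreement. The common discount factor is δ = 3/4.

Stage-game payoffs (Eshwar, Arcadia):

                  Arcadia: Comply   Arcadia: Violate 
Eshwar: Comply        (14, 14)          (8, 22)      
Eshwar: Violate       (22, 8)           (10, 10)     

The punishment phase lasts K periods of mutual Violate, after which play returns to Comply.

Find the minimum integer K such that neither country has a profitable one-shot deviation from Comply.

4

Need Σ_{k=1}^{K} δ^k ≥ (22−14)/(14−10) = 2.0000 at δ = 3/4.
At K = 3 the sum is 1.7344 < 2.0000; at K = 4 it is 2.0508 ≥ 2.0000.
So the minimum punishment length is K = 4.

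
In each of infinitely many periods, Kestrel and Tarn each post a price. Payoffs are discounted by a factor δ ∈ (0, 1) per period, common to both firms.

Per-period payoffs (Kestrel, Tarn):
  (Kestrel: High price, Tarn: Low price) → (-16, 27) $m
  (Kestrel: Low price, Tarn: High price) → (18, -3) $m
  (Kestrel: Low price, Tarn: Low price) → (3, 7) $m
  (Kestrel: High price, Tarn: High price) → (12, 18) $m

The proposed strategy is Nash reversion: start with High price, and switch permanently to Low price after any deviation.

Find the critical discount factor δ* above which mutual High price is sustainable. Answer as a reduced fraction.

9/20

For Kestrel: deviation gain 18−12 = 6, per-period punishment loss 12−3 = 9. IC gives δ ≥ 6/15 = 2/5.
For Tarn: gain 9, loss 11 per period, so δ ≥ 9/20.
The tighter constraint is Tarn's, so cooperation needs δ ≥ 9/20.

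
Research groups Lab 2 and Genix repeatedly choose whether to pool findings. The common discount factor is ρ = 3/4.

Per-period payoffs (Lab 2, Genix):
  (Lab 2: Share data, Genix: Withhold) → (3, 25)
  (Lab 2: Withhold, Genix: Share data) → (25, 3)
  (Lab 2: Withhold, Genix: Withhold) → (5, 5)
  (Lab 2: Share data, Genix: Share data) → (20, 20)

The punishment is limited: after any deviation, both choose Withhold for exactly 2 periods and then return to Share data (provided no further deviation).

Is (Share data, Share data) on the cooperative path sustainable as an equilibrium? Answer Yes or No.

IC: ρ+…+ρ^2 ≥ (25−20)/(20−5) = 1/3.
At ρ = 3/4: partial sum = 1.3125 ≥ 0.3333. Cooperation sustainable.

Yes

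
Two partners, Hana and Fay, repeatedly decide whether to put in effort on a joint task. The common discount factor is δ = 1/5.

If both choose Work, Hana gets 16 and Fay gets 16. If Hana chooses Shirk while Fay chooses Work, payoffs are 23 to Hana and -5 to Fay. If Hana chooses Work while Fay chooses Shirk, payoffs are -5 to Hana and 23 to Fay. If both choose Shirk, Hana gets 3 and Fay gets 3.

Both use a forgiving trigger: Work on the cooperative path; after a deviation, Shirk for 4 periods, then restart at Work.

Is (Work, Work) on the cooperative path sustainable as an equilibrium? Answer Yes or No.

No

Comparing payoff streams over the 5 periods until play realigns: cooperate → 16(1+δ+…+δ^4); deviate → 23 + 3(δ+…+δ^4).
Cooperation is sustained iff (16−3)(δ+…+δ^4) ≥ 23−16.
δ+…+δ^4 = 1/5·(1−(1/5)^4)/(1−1/5) = 0.2496, and (23−16)/(16−3) = 0.5385.
0.2496 < 0.5385, so cooperation is not sustainable.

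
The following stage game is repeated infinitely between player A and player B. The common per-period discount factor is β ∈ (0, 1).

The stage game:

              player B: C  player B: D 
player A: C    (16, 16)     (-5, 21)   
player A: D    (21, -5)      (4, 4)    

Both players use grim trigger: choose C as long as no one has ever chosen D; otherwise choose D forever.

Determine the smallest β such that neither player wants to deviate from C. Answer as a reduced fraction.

5/17

One-period gain from deviating is 21 − 16 = 5. The loss is 16 − 4 = 12 in every subsequent period, with present value 12·β/(1−β).
Deviation is unprofitable when 12·β/(1−β) ≥ 5, i.e. β/(1−β) ≥ 5/12.
Equivalently β ≥ 5/(5+12) = 5/17.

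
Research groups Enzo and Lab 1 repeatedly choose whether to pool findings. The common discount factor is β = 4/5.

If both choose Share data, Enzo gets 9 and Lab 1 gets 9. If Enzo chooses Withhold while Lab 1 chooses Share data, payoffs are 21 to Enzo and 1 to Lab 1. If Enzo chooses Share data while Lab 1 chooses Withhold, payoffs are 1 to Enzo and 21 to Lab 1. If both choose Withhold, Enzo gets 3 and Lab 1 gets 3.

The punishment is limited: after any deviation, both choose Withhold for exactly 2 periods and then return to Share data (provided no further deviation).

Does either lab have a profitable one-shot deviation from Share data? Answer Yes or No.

Yes

Comparing payoff streams over the 3 periods until play realigns: cooperate → 9(1+β+…+β^2); deviate → 21 + 3(β+…+β^2).
Cooperation is sustained iff (9−3)(β+…+β^2) ≥ 21−9.
β+…+β^2 = 4/5·(1−(4/5)^2)/(1−4/5) = 1.4400, and (21−9)/(9−3) = 2.0000.
1.4400 < 2.0000, so cooperation is not sustainable.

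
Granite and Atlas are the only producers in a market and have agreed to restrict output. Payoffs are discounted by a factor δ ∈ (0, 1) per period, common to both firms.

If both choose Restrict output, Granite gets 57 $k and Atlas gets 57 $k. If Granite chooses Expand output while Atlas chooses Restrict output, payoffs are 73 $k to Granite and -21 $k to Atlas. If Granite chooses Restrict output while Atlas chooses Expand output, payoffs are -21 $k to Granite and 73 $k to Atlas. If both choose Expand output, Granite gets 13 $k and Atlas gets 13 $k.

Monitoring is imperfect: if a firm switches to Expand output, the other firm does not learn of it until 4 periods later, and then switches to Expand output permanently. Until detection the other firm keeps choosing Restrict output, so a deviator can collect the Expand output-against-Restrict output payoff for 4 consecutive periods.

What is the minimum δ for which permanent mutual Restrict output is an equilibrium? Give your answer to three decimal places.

0.719

The best deviation is to choose Expand output for all 4 undetected periods, earning 73 each, then 13 forever once detected.
Deviation value: 73(1−δ^4)/(1−δ) + 13δ^4/(1−δ); cooperation value: 57/(1−δ).
IC: 57 ≥ 73(1−δ^4) + 13δ^4 = 73 − 60δ^4.
So δ^4 ≥ 16/60 = 4/15, giving δ ≥ (4/15)^(1/4) ≈ 0.719.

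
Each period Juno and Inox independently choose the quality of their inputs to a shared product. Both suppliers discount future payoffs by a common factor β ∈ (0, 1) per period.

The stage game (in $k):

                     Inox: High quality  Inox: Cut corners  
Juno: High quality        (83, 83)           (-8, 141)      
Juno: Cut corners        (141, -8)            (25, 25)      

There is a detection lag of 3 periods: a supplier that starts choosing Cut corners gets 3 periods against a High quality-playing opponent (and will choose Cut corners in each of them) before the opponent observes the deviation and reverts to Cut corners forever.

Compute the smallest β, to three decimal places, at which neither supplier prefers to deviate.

Deviating for the 3 undetected periods gains 141−83 = 58 per period over cooperation, then loses 83−25 = 58 per period forever once punishment starts.
Gain: 58(1 + β + … + β^2); loss: 58·β^3/(1−β).
No profitable deviation ⇔ 58(1−β^3) ≤ 58·β^3, i.e. β^3 ≥ 58/(58+58) = 1/2.
Hence β ≥ (1/2)^(1/3) ≈ 0.794.

0.794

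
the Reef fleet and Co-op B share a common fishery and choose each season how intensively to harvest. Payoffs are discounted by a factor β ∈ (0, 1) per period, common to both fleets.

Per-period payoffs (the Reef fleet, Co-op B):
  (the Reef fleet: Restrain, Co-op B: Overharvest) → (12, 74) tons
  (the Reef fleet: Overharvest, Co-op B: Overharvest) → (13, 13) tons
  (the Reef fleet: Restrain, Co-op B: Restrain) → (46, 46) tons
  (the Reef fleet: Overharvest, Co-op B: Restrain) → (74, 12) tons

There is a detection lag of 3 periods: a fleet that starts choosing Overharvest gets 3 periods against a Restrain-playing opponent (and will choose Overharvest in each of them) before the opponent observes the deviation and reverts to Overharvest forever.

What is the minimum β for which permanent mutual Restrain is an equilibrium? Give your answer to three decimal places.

0.771

The best deviation is to choose Overharvest for all 3 undetected periods, earning 74 each, then 13 forever once detected.
Deviation value: 74(1−β^3)/(1−β) + 13β^3/(1−β); cooperation value: 46/(1−β).
IC: 46 ≥ 74(1−β^3) + 13β^3 = 74 − 61β^3.
So β^3 ≥ 28/61, giving β ≥ (28/61)^(1/3) ≈ 0.771.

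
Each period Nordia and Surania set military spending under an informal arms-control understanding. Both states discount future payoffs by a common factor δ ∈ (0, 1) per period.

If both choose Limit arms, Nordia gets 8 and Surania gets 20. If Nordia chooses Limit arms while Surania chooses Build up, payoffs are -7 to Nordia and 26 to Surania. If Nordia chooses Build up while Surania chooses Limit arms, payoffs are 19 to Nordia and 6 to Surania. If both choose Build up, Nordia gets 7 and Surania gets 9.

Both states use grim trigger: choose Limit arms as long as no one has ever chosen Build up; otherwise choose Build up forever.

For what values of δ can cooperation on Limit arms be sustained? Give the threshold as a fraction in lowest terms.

11/12

For Nordia: deviation gain 19−8 = 11, per-period punishment loss 8−7 = 1. IC gives δ ≥ 11/12.
For Surania: gain 6, loss 11 per period, so δ ≥ 6/17.
The tighter constraint is Nordia's, so cooperation needs δ ≥ 11/12.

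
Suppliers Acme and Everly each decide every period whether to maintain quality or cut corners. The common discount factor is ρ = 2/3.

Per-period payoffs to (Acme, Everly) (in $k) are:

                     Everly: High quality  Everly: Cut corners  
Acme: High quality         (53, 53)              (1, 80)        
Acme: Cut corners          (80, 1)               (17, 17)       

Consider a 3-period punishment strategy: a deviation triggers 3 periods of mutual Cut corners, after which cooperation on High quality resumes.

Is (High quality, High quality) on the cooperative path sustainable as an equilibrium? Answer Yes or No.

Yes

A one-shot deviation gives 80 now, then 17 for 3 periods, then back to 53.
Gain from deviating: (80−53) today; loss: (53−17) in each of the next 3 periods.
No-deviation condition: (53−17)(ρ+…+ρ^3) ≥ 80−53, i.e. ρ+…+ρ^3 ≥ 3/4.
At ρ = 2/3: ρ+…+ρ^3 = 1.4074 ≥ 0.7500.
So cooperation is sustainable.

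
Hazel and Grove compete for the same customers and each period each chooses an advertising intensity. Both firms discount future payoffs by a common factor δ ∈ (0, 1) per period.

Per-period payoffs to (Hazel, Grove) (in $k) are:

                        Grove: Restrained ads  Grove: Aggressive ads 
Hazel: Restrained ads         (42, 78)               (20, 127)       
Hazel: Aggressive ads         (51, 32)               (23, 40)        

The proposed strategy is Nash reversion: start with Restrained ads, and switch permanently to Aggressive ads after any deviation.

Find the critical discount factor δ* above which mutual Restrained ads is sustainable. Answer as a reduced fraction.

49/87

For Hazel: deviation gain 51−42 = 9, per-period punishment loss 42−23 = 19. IC gives δ ≥ 9/28.
For Grove: gain 49, loss 38 per period, so δ ≥ 49/87.
The tighter constraint is Grove's, so cooperation needs δ ≥ 49/87.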